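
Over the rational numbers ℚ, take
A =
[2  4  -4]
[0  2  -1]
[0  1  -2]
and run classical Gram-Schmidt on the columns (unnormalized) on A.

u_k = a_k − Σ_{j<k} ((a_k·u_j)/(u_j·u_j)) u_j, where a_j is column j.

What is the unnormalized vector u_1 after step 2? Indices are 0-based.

Step 1: u_0 = a_0 = (2, 0, 0).
Step 2: u_1 = a_1 − (2)·u_0 = (0, 2, 1).

u_1 = (0, 2, 1)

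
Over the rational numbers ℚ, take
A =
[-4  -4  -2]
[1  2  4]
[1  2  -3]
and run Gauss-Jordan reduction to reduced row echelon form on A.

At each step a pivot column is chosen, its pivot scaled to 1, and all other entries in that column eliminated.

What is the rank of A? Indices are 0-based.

[1] R0 /= -4  ⇒  (1, 1, 1/2)
     R1 -= 1·R0  ⇒  (0, 1, 7/2)
     R2 -= 1·R0  ⇒  (0, 1, -7/2)
[2] R1 /= 1  ⇒  (0, 1, 7/2)
     R0 -= 1·R1  ⇒  (1, 0, -3)
     R2 -= 1·R1  ⇒  (0, 0, -7)
[3] R2 /= -7  ⇒  (0, 0, 1)
     R0 -= -3·R2  ⇒  (1, 0, 0)
     R1 -= 7/2·R2  ⇒  (0, 1, 0)

rank = 3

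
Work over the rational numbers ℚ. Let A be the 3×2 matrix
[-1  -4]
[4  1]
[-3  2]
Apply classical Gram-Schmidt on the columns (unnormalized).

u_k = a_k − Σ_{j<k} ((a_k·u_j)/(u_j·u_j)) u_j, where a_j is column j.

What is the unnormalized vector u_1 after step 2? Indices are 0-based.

u_1 = (-51/13, 9/13, 29/13)

Step 1: u_0 = a_0 = (-1, 4, -3).
Step 2: u_1 = a_1 − (1/13)·u_0 = (-51/13, 9/13, 29/13).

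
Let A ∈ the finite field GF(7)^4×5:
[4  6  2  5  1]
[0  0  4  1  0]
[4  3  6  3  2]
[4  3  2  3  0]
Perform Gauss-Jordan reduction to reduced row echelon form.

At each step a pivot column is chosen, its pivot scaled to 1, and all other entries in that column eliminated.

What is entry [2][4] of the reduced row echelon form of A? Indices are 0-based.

M[2][4] = 4

pivot(0,0)=4: scale R0 → (1, 5, 4, 3, 2)
  clear (2,0): R2 −= (4)R0 → (0, 4, 4, 5, 1)
  clear (3,0): R3 −= (4)R0 → (0, 4, 0, 5, 6)
pivot(1,1): swap R1↔R2
pivot(1,1)=4: scale R1 → (0, 1, 1, 3, 2)
  clear (0,1): R0 −= (5)R1 → (1, 0, 6, 2, 6)
  clear (3,1): R3 −= (4)R1 → (0, 0, 3, 0, 5)
pivot(2,2)=4: scale R2 → (0, 0, 1, 2, 0)
  clear (0,2): R0 −= (6)R2 → (1, 0, 0, 4, 6)
  clear (1,2): R1 −= (1)R2 → (0, 1, 0, 1, 2)
  clear (3,2): R3 −= (3)R2 → (0, 0, 0, 1, 5)
pivot(3,3)=1: scale R3 → (0, 0, 0, 1, 5)
  clear (0,3): R0 −= (4)R3 → (1, 0, 0, 0, 0)
  clear (1,3): R1 −= (1)R3 → (0, 1, 0, 0, 4)
  clear (2,3): R2 −= (2)R3 → (0, 0, 1, 0, 4)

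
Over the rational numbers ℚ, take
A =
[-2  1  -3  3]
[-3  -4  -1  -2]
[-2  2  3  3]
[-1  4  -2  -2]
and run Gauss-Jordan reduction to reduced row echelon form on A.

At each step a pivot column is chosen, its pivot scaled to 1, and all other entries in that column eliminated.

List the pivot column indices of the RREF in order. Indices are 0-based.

pivot columns: 0, 1, 2, 3

pivot(0,0)=-2: scale R0 → (1, -1/2, 3/2, -3/2)
  clear (1,0): R1 −= (-3)R0 → (0, -11/2, 7/2, -13/2)
  clear (2,0): R2 −= (-2)R0 → (0, 1, 6, 0)
  clear (3,0): R3 −= (-1)R0 → (0, 7/2, -1/2, -7/2)
pivot(1,1)=-11/2: scale R1 → (0, 1, -7/11, 13/11)
  clear (0,1): R0 −= (-1/2)R1 → (1, 0, 13/11, -10/11)
  clear (2,1): R2 −= (1)R1 → (0, 0, 73/11, -13/11)
  clear (3,1): R3 −= (7/2)R1 → (0, 0, 19/11, -84/11)
pivot(2,2)=73/11: scale R2 → (0, 0, 1, -13/73)
  clear (0,2): R0 −= (13/11)R2 → (1, 0, 0, -51/73)
  clear (1,2): R1 −= (-7/11)R2 → (0, 1, 0, 78/73)
  clear (3,2): R3 −= (19/11)R2 → (0, 0, 0, -535/73)
pivot(3,3)=-535/73: scale R3 → (0, 0, 0, 1)
  clear (0,3): R0 −= (-51/73)R3 → (1, 0, 0, 0)
  clear (1,3): R1 −= (78/73)R3 → (0, 1, 0, 0)
  clear (2,3): R2 −= (-13/73)R3 → (0, 0, 1, 0)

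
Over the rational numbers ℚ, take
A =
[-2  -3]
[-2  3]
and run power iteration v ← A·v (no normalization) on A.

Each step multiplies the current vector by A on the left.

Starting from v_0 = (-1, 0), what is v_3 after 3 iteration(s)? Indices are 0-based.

v_0 = (-1, 0).
v_1 = A·v_0 = (2, 2).
v_2 = A·v_1 = (-10, 2).
v_3 = A·v_2 = (14, 26).

v_3 = (14, 26)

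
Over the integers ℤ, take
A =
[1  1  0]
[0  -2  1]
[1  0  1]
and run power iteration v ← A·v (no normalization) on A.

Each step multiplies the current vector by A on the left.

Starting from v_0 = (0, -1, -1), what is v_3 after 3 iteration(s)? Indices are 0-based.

v_0 = (0, -1, -1).
v_1 = A·v_0 = (-1, 1, -1).
v_2 = A·v_1 = (0, -3, -2).
v_3 = A·v_2 = (-3, 4, -2).

v_3 = (-3, 4, -2)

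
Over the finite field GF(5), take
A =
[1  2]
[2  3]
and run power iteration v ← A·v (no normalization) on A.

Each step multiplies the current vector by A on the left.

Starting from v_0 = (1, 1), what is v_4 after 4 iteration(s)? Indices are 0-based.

v_0 = (1, 1).
v_1 = A·v_0 = (3, 0).
v_2 = A·v_1 = (3, 1).
v_3 = A·v_2 = (0, 4).
v_4 = A·v_3 = (3, 2).

v_4 = (3, 2)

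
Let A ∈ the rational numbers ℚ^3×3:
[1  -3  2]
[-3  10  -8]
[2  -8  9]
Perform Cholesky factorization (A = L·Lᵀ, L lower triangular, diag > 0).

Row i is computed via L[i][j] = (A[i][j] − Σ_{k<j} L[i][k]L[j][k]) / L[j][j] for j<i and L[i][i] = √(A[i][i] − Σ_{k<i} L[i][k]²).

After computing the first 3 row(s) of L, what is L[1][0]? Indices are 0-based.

Step 1: L[0][0] = √(1) = 1.
  L[1][0] = (-3) / L[0][0] = -3.
Step 2: L[1][1] = √(1) = 1.
  L[2][0] = (2) / L[0][0] = 2.
  L[2][1] = (-2) / L[1][1] = -2.
Step 3: L[2][2] = √(1) = 1.

L[1][0] = -3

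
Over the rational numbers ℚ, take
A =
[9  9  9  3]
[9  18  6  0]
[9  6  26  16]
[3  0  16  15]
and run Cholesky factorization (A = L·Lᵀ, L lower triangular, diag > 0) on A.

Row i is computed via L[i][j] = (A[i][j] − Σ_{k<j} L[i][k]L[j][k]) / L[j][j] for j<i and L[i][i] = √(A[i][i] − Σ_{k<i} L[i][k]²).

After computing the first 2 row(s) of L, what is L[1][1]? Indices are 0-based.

L[1][1] = 3

Step 1: L[0][0] = √(9) = 3.
  L[1][0] = (9) / L[0][0] = 3.
Step 2: L[1][1] = √(9) = 3.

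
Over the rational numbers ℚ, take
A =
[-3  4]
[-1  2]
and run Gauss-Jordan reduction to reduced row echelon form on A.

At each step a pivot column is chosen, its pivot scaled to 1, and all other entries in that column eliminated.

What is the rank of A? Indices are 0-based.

step 1: normalize row 0 (÷-3) = (1, -4/3)
  row 1: subtract -1×row0 = (0, 2/3)
step 2: normalize row 1 (÷2/3) = (0, 1)
  row 0: subtract -4/3×row1 = (1, 0)

rank = 2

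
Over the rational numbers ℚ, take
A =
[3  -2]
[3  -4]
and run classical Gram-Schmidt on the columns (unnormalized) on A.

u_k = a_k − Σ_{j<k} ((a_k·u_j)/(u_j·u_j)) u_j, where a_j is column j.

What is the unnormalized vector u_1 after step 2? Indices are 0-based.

u_1 = (1, -1)

Step 1: u_0 = a_0 = (3, 3).
Step 2: u_1 = a_1 − (-1)·u_0 = (1, -1).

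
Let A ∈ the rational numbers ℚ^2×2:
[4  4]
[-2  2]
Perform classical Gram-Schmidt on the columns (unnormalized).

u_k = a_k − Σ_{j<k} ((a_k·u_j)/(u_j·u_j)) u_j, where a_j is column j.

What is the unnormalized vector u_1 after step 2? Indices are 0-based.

u_1 = (8/5, 16/5)

Step 1: u_0 = a_0 = (4, -2).
Step 2: u_1 = a_1 − (3/5)·u_0 = (8/5, 16/5).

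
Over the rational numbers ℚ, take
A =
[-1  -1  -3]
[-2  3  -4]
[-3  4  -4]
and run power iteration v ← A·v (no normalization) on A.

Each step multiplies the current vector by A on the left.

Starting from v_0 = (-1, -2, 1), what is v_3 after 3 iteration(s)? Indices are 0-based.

v_3 = (-59, -50, -73)

v_0 = (-1, -2, 1).
v_1 = A·v_0 = (0, -8, -9).
v_2 = A·v_1 = (35, 12, 4).
v_3 = A·v_2 = (-59, -50, -73).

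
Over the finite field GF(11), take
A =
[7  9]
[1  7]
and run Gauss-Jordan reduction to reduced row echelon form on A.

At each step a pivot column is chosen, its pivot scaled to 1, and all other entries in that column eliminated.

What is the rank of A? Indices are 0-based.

rank = 2

pivot(0,0)=7: scale R0 → (1, 6)
  clear (1,0): R1 −= (1)R0 → (0, 1)
pivot(1,1)=1: scale R1 → (0, 1)
  clear (0,1): R0 −= (6)R1 → (1, 0)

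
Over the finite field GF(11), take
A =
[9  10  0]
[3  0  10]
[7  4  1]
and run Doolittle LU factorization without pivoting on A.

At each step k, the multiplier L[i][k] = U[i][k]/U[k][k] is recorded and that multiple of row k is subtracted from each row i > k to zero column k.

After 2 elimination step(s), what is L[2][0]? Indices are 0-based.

L[2][0] = 2

[col 0] pivot 9
  R1 -= 4*R0 → (0, 4, 10)  (L[1][0] := 4)
  R2 -= 2*R0 → (0, 6, 1)  (L[2][0] := 2)
[col 1] pivot 4
  R2 -= 7*R1 → (0, 0, 8)  (L[2][1] := 7)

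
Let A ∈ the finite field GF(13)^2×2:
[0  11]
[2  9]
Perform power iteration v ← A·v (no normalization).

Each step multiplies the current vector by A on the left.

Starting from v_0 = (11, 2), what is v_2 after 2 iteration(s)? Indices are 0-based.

v_0 = (11, 2).
v_1 = A·v_0 = (9, 1).
v_2 = A·v_1 = (11, 1).

v_2 = (11, 1)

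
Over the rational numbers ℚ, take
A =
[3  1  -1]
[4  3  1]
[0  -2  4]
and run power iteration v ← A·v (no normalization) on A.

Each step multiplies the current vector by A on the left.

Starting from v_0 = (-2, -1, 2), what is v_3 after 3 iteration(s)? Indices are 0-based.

v_3 = (-249, -285, 338)

v_0 = (-2, -1, 2).
v_1 = A·v_0 = (-9, -9, 10).
v_2 = A·v_1 = (-46, -53, 58).
v_3 = A·v_2 = (-249, -285, 338).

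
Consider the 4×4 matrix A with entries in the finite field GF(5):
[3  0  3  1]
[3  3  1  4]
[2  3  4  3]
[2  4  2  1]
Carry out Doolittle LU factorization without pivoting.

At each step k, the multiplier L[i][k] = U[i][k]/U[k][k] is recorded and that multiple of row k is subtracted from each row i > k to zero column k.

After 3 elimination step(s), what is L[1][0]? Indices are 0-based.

[col 0] pivot 3
  R1 -= 1*R0 → (0, 3, 3, 3)  (L[1][0] := 1)
  R2 -= 4*R0 → (0, 3, 2, 4)  (L[2][0] := 4)
  R3 -= 4*R0 → (0, 4, 0, 2)  (L[3][0] := 4)
[col 1] pivot 3
  R2 -= 1*R1 → (0, 0, 4, 1)  (L[2][1] := 1)
  R3 -= 3*R1 → (0, 0, 1, 3)  (L[3][1] := 3)
[col 2] pivot 4
  R3 -= 4*R2 → (0, 0, 0, 4)  (L[3][2] := 4)

L[1][0] = 1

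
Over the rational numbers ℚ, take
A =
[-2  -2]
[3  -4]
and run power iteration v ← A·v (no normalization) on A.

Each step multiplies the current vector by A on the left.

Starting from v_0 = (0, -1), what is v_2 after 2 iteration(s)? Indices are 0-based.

v_0 = (0, -1).
v_1 = A·v_0 = (2, 4).
v_2 = A·v_1 = (-12, -10).

v_2 = (-12, -10)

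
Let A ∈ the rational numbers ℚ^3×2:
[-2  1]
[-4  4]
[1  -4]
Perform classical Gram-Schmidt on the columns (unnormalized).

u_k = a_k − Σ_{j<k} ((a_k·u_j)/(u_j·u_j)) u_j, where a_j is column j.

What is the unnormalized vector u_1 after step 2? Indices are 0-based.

Step 1: u_0 = a_0 = (-2, -4, 1).
Step 2: u_1 = a_1 − (-22/21)·u_0 = (-23/21, -4/21, -62/21).

u_1 = (-23/21, -4/21, -62/21)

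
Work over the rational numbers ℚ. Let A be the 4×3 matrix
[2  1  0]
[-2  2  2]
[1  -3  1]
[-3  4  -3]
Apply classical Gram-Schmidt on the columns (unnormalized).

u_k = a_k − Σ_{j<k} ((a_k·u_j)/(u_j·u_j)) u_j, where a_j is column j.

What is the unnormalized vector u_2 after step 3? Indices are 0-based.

Step 1: u_0 = a_0 = (2, -2, 1, -3).
Step 2: u_1 = a_1 − (-17/18)·u_0 = (26/9, 1/9, -37/18, 7/6).
Step 3: u_2 = a_2 − (1/3)·u_0 − (-96/251)·u_1 = (110/251, 680/251, -30/251, -390/251).

u_2 = (110/251, 680/251, -30/251, -390/251)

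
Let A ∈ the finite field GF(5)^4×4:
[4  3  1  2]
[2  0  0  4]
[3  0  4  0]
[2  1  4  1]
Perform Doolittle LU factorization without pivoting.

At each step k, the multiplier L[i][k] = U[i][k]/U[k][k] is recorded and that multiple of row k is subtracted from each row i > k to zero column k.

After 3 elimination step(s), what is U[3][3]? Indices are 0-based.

Step 1: pivot at (0,0) is 4.
  row1 ← row1 − (3)·row0  ⇒  L[1][0]=3, U row1=(0, 1, 2, 3)
  row2 ← row2 − (2)·row0  ⇒  L[2][0]=2, U row2=(0, 4, 2, 1)
  row3 ← row3 − (3)·row0  ⇒  L[3][0]=3, U row3=(0, 2, 1, 0)
Step 2: pivot at (1,1) is 1.
  row2 ← row2 − (4)·row1  ⇒  L[2][1]=4, U row2=(0, 0, 4, 4)
  row3 ← row3 − (2)·row1  ⇒  L[3][1]=2, U row3=(0, 0, 2, 4)
Step 3: pivot at (2,2) is 4.
  row3 ← row3 − (3)·row2  ⇒  L[3][2]=3, U row3=(0, 0, 0, 2)

U[3][3] = 2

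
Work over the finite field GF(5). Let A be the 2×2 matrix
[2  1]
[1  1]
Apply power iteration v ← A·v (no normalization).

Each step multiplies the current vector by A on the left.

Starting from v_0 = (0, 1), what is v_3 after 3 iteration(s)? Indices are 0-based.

v_3 = (3, 0)

v_0 = (0, 1).
v_1 = A·v_0 = (1, 1).
v_2 = A·v_1 = (3, 2).
v_3 = A·v_2 = (3, 0).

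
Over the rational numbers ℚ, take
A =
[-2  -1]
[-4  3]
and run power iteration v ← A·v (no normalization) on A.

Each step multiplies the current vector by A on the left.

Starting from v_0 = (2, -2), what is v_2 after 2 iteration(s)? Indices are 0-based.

v_0 = (2, -2).
v_1 = A·v_0 = (-2, -14).
v_2 = A·v_1 = (18, -34).

v_2 = (18, -34)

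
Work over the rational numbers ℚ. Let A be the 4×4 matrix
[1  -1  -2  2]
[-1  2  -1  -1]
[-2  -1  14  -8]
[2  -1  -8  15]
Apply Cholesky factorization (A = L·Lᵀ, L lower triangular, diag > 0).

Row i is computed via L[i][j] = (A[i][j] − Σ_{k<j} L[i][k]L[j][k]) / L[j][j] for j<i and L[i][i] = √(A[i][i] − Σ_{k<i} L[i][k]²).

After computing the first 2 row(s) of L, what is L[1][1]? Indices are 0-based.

L[1][1] = 1

Step 1: L[0][0] = √(1) = 1.
  L[1][0] = (-1) / L[0][0] = -1.
Step 2: L[1][1] = √(1) = 1.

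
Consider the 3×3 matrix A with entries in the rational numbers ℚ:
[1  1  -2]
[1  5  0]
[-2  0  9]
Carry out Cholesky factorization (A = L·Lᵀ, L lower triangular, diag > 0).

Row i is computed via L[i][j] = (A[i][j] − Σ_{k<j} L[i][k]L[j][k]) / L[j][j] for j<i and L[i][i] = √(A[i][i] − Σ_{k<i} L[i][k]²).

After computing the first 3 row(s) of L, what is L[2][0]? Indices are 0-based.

L[2][0] = -2

Step 1: L[0][0] = √(1) = 1.
  L[1][0] = (1) / L[0][0] = 1.
Step 2: L[1][1] = √(4) = 2.
  L[2][0] = (-2) / L[0][0] = -2.
  L[2][1] = (2) / L[1][1] = 1.
Step 3: L[2][2] = √(4) = 2.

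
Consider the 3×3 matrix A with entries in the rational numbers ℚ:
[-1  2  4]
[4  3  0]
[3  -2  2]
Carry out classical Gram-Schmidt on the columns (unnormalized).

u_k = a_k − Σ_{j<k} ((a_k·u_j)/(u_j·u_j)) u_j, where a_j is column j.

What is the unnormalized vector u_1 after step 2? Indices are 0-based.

Step 1: u_0 = a_0 = (-1, 4, 3).
Step 2: u_1 = a_1 − (2/13)·u_0 = (28/13, 31/13, -32/13).

u_1 = (28/13, 31/13, -32/13)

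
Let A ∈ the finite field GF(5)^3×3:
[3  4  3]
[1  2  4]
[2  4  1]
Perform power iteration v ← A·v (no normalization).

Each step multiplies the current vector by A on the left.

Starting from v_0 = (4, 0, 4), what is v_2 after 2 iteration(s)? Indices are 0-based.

v_2 = (3, 2, 0)

v_0 = (4, 0, 4).
v_1 = A·v_0 = (4, 0, 2).
v_2 = A·v_1 = (3, 2, 0).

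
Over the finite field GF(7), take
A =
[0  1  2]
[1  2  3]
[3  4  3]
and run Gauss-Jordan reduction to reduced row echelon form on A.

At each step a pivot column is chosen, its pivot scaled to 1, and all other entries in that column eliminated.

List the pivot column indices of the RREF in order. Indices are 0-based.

step 1: exchange rows 0,1
step 1: normalize row 0 (÷1) = (1, 2, 3)
  row 2: subtract 3×row0 = (0, 5, 1)
step 2: normalize row 1 (÷1) = (0, 1, 2)
  row 0: subtract 2×row1 = (1, 0, 6)
  row 2: subtract 5×row1 = (0, 0, 5)
step 3: normalize row 2 (÷5) = (0, 0, 1)
  row 0: subtract 6×row2 = (1, 0, 0)
  row 1: subtract 2×row2 = (0, 1, 0)

pivot columns: 0, 1, 2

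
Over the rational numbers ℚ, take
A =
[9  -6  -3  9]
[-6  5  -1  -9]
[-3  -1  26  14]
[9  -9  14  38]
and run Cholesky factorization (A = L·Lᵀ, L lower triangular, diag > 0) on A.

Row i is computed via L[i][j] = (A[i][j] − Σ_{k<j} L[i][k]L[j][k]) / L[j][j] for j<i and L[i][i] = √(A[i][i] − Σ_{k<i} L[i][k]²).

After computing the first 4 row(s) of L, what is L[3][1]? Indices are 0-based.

Step 1: L[0][0] = √(9) = 3.
  L[1][0] = (-6) / L[0][0] = -2.
Step 2: L[1][1] = √(1) = 1.
  L[2][0] = (-3) / L[0][0] = -1.
  L[2][1] = (-3) / L[1][1] = -3.
Step 3: L[2][2] = √(16) = 4.
  L[3][0] = (9) / L[0][0] = 3.
  L[3][1] = (-3) / L[1][1] = -3.
  L[3][2] = (8) / L[2][2] = 2.
Step 4: L[3][3] = √(16) = 4.

L[3][1] = -3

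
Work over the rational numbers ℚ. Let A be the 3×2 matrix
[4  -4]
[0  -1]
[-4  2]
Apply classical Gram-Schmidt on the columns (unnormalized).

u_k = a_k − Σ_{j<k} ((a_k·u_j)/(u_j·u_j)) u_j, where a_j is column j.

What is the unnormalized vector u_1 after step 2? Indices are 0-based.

u_1 = (-1, -1, -1)

Step 1: u_0 = a_0 = (4, 0, -4).
Step 2: u_1 = a_1 − (-3/4)·u_0 = (-1, -1, -1).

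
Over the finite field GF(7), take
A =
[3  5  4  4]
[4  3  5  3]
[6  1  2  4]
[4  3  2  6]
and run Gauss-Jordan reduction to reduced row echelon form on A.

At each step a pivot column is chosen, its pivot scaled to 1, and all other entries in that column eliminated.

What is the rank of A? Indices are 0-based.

pivot(0,0)=3: scale R0 → (1, 4, 6, 6)
  clear (1,0): R1 −= (4)R0 → (0, 1, 2, 0)
  clear (2,0): R2 −= (6)R0 → (0, 5, 1, 3)
  clear (3,0): R3 −= (4)R0 → (0, 1, 6, 3)
pivot(1,1)=1: scale R1 → (0, 1, 2, 0)
  clear (0,1): R0 −= (4)R1 → (1, 0, 5, 6)
  clear (2,1): R2 −= (5)R1 → (0, 0, 5, 3)
  clear (3,1): R3 −= (1)R1 → (0, 0, 4, 3)
pivot(2,2)=5: scale R2 → (0, 0, 1, 2)
  clear (0,2): R0 −= (5)R2 → (1, 0, 0, 3)
  clear (1,2): R1 −= (2)R2 → (0, 1, 0, 3)
  clear (3,2): R3 −= (4)R2 → (0, 0, 0, 2)
pivot(3,3)=2: scale R3 → (0, 0, 0, 1)
  clear (0,3): R0 −= (3)R3 → (1, 0, 0, 0)
  clear (1,3): R1 −= (3)R3 → (0, 1, 0, 0)
  clear (2,3): R2 −= (2)R3 → (0, 0, 1, 0)

rank = 4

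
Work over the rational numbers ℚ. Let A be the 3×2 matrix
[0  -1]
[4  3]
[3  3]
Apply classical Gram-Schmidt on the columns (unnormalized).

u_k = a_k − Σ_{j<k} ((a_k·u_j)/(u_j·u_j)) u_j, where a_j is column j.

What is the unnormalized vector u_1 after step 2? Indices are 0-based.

u_1 = (-1, -9/25, 12/25)

Step 1: u_0 = a_0 = (0, 4, 3).
Step 2: u_1 = a_1 − (21/25)·u_0 = (-1, -9/25, 12/25).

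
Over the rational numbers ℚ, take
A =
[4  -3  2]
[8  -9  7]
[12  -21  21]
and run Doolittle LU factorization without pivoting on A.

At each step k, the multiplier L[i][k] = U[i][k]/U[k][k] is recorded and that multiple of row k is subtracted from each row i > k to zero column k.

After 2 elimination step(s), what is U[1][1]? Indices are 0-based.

U[1][1] = -3

[col 0] pivot 4
  R1 -= 2*R0 → (0, -3, 3)  (L[1][0] := 2)
  R2 -= 3*R0 → (0, -12, 15)  (L[2][0] := 3)
[col 1] pivot -3
  R2 -= 4*R1 → (0, 0, 3)  (L[2][1] := 4)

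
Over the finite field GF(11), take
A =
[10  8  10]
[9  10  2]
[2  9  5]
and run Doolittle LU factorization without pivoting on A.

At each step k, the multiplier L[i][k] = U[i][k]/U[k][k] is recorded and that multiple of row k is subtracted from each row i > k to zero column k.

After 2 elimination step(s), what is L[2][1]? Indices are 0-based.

L[2][1] = 5

Step 1: pivot at (0,0) is 10.
  row1 ← row1 − (2)·row0  ⇒  L[1][0]=2, U row1=(0, 5, 4)
  row2 ← row2 − (9)·row0  ⇒  L[2][0]=9, U row2=(0, 3, 3)
Step 2: pivot at (1,1) is 5.
  row2 ← row2 − (5)·row1  ⇒  L[2][1]=5, U row2=(0, 0, 5)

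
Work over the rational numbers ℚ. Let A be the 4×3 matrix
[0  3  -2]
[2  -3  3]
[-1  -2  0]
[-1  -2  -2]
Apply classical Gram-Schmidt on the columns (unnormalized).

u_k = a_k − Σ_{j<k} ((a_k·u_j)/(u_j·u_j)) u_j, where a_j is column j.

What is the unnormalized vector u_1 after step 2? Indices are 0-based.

Step 1: u_0 = a_0 = (0, 2, -1, -1).
Step 2: u_1 = a_1 − (-1/3)·u_0 = (3, -7/3, -7/3, -7/3).

u_1 = (3, -7/3, -7/3, -7/3)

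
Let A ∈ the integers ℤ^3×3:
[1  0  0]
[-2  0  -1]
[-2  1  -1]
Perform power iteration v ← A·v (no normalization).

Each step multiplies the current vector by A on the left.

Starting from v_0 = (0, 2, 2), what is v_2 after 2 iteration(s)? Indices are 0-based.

v_2 = (0, 0, -2)

v_0 = (0, 2, 2).
v_1 = A·v_0 = (0, -2, 0).
v_2 = A·v_1 = (0, 0, -2).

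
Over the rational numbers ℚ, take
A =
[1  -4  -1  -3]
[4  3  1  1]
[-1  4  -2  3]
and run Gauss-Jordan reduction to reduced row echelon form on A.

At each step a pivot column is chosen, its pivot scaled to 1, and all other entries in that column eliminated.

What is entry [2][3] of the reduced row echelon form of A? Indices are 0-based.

[1] R0 /= 1  ⇒  (1, -4, -1, -3)
     R1 -= 4·R0  ⇒  (0, 19, 5, 13)
     R2 -= -1·R0  ⇒  (0, 0, -3, 0)
[2] R1 /= 19  ⇒  (0, 1, 5/19, 13/19)
     R0 -= -4·R1  ⇒  (1, 0, 1/19, -5/19)
[3] R2 /= -3  ⇒  (0, 0, 1, 0)
     R0 -= 1/19·R2  ⇒  (1, 0, 0, -5/19)
     R1 -= 5/19·R2  ⇒  (0, 1, 0, 13/19)

M[2][3] = 0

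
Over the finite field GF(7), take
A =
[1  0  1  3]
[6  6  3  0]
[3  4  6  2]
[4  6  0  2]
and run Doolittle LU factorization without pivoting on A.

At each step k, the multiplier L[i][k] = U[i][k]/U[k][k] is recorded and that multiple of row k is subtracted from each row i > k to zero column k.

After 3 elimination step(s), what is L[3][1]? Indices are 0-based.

L[3][1] = 1

[col 0] pivot 1
  R1 -= 6*R0 → (0, 6, 4, 3)  (L[1][0] := 6)
  R2 -= 3*R0 → (0, 4, 3, 0)  (L[2][0] := 3)
  R3 -= 4*R0 → (0, 6, 3, 4)  (L[3][0] := 4)
[col 1] pivot 6
  R2 -= 3*R1 → (0, 0, 5, 5)  (L[2][1] := 3)
  R3 -= 1*R1 → (0, 0, 6, 1)  (L[3][1] := 1)
[col 2] pivot 5
  R3 -= 4*R2 → (0, 0, 0, 2)  (L[3][2] := 4)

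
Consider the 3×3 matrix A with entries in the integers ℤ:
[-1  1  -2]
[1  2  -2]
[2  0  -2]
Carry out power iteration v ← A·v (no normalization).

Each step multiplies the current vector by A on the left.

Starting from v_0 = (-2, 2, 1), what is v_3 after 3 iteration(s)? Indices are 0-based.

v_3 = (-28, 6, -12)

v_0 = (-2, 2, 1).
v_1 = A·v_0 = (2, 0, -6).
v_2 = A·v_1 = (10, 14, 16).
v_3 = A·v_2 = (-28, 6, -12).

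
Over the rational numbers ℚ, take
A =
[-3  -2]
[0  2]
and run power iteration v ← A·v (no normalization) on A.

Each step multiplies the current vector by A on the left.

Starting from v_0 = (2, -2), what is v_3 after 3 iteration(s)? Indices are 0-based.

v_3 = (-26, -16)

v_0 = (2, -2).
v_1 = A·v_0 = (-2, -4).
v_2 = A·v_1 = (14, -8).
v_3 = A·v_2 = (-26, -16).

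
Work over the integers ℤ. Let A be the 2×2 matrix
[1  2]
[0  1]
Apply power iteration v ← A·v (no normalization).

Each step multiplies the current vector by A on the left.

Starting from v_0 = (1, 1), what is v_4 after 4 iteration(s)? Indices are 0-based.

v_0 = (1, 1).
v_1 = A·v_0 = (3, 1).
v_2 = A·v_1 = (5, 1).
v_3 = A·v_2 = (7, 1).
v_4 = A·v_3 = (9, 1).

v_4 = (9, 1)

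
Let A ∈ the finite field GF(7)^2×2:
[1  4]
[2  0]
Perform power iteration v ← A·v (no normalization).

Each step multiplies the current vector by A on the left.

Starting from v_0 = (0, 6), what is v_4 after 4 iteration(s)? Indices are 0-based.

v_4 = (2, 5)

v_0 = (0, 6).
v_1 = A·v_0 = (3, 0).
v_2 = A·v_1 = (3, 6).
v_3 = A·v_2 = (6, 6).
v_4 = A·v_3 = (2, 5).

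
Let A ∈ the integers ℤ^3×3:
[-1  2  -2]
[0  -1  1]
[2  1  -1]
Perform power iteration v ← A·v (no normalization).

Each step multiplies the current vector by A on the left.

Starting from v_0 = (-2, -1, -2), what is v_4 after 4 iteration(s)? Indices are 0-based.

v_0 = (-2, -1, -2).
v_1 = A·v_0 = (4, -1, -3).
v_2 = A·v_1 = (0, -2, 10).
v_3 = A·v_2 = (-24, 12, -12).
v_4 = A·v_3 = (72, -24, -24).

v_4 = (72, -24, -24)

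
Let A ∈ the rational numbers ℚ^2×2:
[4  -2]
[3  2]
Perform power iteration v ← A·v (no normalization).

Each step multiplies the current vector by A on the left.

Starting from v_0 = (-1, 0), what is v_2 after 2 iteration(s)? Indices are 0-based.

v_2 = (-10, -18)

v_0 = (-1, 0).
v_1 = A·v_0 = (-4, -3).
v_2 = A·v_1 = (-10, -18).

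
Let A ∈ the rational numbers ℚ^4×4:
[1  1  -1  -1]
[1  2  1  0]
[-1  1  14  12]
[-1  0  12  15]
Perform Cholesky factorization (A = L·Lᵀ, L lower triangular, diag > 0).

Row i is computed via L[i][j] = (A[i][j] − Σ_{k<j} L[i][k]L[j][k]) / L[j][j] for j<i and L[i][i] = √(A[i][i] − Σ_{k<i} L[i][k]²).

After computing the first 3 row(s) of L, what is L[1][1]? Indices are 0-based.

Step 1: L[0][0] = √(1) = 1.
  L[1][0] = (1) / L[0][0] = 1.
Step 2: L[1][1] = √(1) = 1.
  L[2][0] = (-1) / L[0][0] = -1.
  L[2][1] = (2) / L[1][1] = 2.
Step 3: L[2][2] = √(9) = 3.

L[1][1] = 1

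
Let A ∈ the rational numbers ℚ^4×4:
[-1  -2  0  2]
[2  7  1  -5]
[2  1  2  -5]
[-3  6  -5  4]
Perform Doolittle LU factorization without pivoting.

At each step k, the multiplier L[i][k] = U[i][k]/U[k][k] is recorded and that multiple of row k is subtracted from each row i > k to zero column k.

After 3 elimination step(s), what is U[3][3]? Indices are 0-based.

k=0: U[0][0]=-1
  eliminate (1,0): mult=-2, new row 1: (0, 3, 1, -1); set L[1][0]=-2
  eliminate (2,0): mult=-2, new row 2: (0, -3, 2, -1); set L[2][0]=-2
  eliminate (3,0): mult=3, new row 3: (0, 12, -5, -2); set L[3][0]=3
k=1: U[1][1]=3
  eliminate (2,1): mult=-1, new row 2: (0, 0, 3, -2); set L[2][1]=-1
  eliminate (3,1): mult=4, new row 3: (0, 0, -9, 2); set L[3][1]=4
k=2: U[2][2]=3
  eliminate (3,2): mult=-3, new row 3: (0, 0, 0, -4); set L[3][2]=-3

U[3][3] = -4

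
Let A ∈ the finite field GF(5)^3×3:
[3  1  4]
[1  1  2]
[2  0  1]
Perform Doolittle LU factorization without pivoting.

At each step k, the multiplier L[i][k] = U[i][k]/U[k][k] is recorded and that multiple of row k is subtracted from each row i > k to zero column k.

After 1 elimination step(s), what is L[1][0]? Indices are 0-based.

[col 0] pivot 3
  R1 -= 2*R0 → (0, 4, 4)  (L[1][0] := 2)
  R2 -= 4*R0 → (0, 1, 0)  (L[2][0] := 4)

L[1][0] = 2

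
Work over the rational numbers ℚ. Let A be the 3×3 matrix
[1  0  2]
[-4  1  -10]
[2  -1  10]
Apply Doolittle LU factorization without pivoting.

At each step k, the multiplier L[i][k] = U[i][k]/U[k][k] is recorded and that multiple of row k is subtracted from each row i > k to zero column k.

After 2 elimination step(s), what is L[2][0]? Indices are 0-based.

Step 1: pivot at (0,0) is 1.
  row1 ← row1 − (-4)·row0  ⇒  L[1][0]=-4, U row1=(0, 1, -2)
  row2 ← row2 − (2)·row0  ⇒  L[2][0]=2, U row2=(0, -1, 6)
Step 2: pivot at (1,1) is 1.
  row2 ← row2 − (-1)·row1  ⇒  L[2][1]=-1, U row2=(0, 0, 4)

L[2][0] = 2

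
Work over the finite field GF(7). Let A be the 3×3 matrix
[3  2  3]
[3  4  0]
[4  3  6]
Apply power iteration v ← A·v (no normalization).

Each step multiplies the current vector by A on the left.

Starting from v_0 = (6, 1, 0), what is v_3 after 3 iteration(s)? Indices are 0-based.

v_3 = (4, 6, 1)

v_0 = (6, 1, 0).
v_1 = A·v_0 = (6, 1, 6).
v_2 = A·v_1 = (3, 1, 0).
v_3 = A·v_2 = (4, 6, 1).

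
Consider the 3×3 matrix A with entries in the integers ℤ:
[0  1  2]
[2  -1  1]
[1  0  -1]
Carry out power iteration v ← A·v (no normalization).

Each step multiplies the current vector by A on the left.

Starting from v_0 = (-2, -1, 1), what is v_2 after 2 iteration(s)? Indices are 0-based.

v_2 = (-8, 1, 4)

v_0 = (-2, -1, 1).
v_1 = A·v_0 = (1, -2, -3).
v_2 = A·v_1 = (-8, 1, 4).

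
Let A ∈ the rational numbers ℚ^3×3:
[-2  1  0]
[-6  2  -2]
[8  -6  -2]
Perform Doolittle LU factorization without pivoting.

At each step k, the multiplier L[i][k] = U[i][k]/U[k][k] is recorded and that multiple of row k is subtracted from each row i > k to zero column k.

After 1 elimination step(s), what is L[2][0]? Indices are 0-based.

[col 0] pivot -2
  R1 -= 3*R0 → (0, -1, -2)  (L[1][0] := 3)
  R2 -= -4*R0 → (0, -2, -2)  (L[2][0] := -4)

L[2][0] = -4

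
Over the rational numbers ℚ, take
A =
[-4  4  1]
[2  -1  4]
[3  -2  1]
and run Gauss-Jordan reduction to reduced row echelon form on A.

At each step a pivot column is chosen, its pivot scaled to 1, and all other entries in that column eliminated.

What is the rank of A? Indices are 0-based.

rank = 3

[1] R0 /= -4  ⇒  (1, -1, -1/4)
     R1 -= 2·R0  ⇒  (0, 1, 9/2)
     R2 -= 3·R0  ⇒  (0, 1, 7/4)
[2] R1 /= 1  ⇒  (0, 1, 9/2)
     R0 -= -1·R1  ⇒  (1, 0, 17/4)
     R2 -= 1·R1  ⇒  (0, 0, -11/4)
[3] R2 /= -11/4  ⇒  (0, 0, 1)
     R0 -= 17/4·R2  ⇒  (1, 0, 0)
     R1 -= 9/2·R2  ⇒  (0, 1, 0)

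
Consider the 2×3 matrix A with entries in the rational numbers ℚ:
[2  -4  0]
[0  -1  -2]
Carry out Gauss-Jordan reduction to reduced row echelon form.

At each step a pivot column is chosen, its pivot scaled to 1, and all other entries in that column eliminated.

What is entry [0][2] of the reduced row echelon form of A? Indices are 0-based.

[1] R0 /= 2  ⇒  (1, -2, 0)
[2] R1 /= -1  ⇒  (0, 1, 2)
     R0 -= -2·R1  ⇒  (1, 0, 4)

M[0][2] = 4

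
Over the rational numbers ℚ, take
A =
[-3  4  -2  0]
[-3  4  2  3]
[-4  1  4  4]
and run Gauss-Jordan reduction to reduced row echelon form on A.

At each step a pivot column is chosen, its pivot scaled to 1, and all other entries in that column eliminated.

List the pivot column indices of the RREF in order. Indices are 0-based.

step 1: normalize row 0 (÷-3) = (1, -4/3, 2/3, 0)
  row 1: subtract -3×row0 = (0, 0, 4, 3)
  row 2: subtract -4×row0 = (0, -13/3, 20/3, 4)
step 2: exchange rows 1,2
step 2: normalize row 1 (÷-13/3) = (0, 1, -20/13, -12/13)
  row 0: subtract -4/3×row1 = (1, 0, -18/13, -16/13)
step 3: normalize row 2 (÷4) = (0, 0, 1, 3/4)
  row 0: subtract -18/13×row2 = (1, 0, 0, -5/26)
  row 1: subtract -20/13×row2 = (0, 1, 0, 3/13)

pivot columns: 0, 1, 2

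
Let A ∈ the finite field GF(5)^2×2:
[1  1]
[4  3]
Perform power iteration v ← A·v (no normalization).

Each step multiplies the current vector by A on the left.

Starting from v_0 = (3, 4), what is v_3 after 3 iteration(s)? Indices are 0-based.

v_3 = (1, 4)

v_0 = (3, 4).
v_1 = A·v_0 = (2, 4).
v_2 = A·v_1 = (1, 0).
v_3 = A·v_2 = (1, 4).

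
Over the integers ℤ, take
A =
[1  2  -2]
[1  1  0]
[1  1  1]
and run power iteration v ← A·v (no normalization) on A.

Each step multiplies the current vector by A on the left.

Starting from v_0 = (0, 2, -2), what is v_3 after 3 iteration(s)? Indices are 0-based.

v_3 = (12, 22, 32)

v_0 = (0, 2, -2).
v_1 = A·v_0 = (8, 2, 0).
v_2 = A·v_1 = (12, 10, 10).
v_3 = A·v_2 = (12, 22, 32).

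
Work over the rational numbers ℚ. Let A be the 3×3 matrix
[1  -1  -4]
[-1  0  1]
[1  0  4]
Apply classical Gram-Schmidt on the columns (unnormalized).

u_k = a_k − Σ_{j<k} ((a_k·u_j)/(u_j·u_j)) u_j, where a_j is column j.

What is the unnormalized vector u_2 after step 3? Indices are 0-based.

Step 1: u_0 = a_0 = (1, -1, 1).
Step 2: u_1 = a_1 − (-1/3)·u_0 = (-2/3, -1/3, 1/3).
Step 3: u_2 = a_2 − (-1/3)·u_0 − (11/2)·u_1 = (0, 5/2, 5/2).

u_2 = (0, 5/2, 5/2)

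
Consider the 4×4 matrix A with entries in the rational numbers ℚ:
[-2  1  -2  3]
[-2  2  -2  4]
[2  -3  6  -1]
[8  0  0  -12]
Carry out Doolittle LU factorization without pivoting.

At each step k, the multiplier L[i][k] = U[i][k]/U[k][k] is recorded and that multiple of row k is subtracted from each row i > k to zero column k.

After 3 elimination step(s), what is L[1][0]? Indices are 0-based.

k=0: U[0][0]=-2
  eliminate (1,0): mult=1, new row 1: (0, 1, 0, 1); set L[1][0]=1
  eliminate (2,0): mult=-1, new row 2: (0, -2, 4, 2); set L[2][0]=-1
  eliminate (3,0): mult=-4, new row 3: (0, 4, -8, 0); set L[3][0]=-4
k=1: U[1][1]=1
  eliminate (2,1): mult=-2, new row 2: (0, 0, 4, 4); set L[2][1]=-2
  eliminate (3,1): mult=4, new row 3: (0, 0, -8, -4); set L[3][1]=4
k=2: U[2][2]=4
  eliminate (3,2): mult=-2, new row 3: (0, 0, 0, 4); set L[3][2]=-2

L[1][0] = 1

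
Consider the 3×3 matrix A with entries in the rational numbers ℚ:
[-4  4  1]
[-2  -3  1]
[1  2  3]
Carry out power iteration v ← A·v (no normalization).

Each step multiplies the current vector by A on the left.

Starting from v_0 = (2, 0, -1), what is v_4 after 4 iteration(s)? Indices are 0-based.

v_0 = (2, 0, -1).
v_1 = A·v_0 = (-9, -5, -1).
v_2 = A·v_1 = (15, 32, -22).
v_3 = A·v_2 = (46, -148, 13).
v_4 = A·v_3 = (-763, 365, -211).

v_4 = (-763, 365, -211)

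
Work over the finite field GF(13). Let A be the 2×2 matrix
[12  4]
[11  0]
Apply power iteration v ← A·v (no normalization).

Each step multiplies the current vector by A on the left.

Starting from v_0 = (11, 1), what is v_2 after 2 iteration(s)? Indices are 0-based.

v_0 = (11, 1).
v_1 = A·v_0 = (6, 4).
v_2 = A·v_1 = (10, 1).

v_2 = (10, 1)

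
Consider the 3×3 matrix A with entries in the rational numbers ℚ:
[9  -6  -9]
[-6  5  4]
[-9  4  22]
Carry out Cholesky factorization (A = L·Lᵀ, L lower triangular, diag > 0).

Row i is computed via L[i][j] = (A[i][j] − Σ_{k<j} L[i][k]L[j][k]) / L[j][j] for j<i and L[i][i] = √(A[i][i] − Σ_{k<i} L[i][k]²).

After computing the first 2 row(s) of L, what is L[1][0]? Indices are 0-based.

L[1][0] = -2

Step 1: L[0][0] = √(9) = 3.
  L[1][0] = (-6) / L[0][0] = -2.
Step 2: L[1][1] = √(1) = 1.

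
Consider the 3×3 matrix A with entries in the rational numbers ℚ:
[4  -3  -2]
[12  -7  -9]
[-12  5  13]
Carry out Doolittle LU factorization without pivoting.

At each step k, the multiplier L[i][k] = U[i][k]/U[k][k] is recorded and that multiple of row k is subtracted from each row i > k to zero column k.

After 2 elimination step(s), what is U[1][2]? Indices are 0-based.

k=0: U[0][0]=4
  eliminate (1,0): mult=3, new row 1: (0, 2, -3); set L[1][0]=3
  eliminate (2,0): mult=-3, new row 2: (0, -4, 7); set L[2][0]=-3
k=1: U[1][1]=2
  eliminate (2,1): mult=-2, new row 2: (0, 0, 1); set L[2][1]=-2

U[1][2] = -3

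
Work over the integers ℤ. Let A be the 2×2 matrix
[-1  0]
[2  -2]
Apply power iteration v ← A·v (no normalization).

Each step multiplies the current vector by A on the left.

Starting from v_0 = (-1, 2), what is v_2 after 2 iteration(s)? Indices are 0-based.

v_0 = (-1, 2).
v_1 = A·v_0 = (1, -6).
v_2 = A·v_1 = (-1, 14).

v_2 = (-1, 14)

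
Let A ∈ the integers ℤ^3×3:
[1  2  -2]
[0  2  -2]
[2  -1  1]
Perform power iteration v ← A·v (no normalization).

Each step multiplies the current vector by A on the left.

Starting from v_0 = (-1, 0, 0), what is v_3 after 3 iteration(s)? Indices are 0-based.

v_0 = (-1, 0, 0).
v_1 = A·v_0 = (-1, 0, -2).
v_2 = A·v_1 = (3, 4, -4).
v_3 = A·v_2 = (19, 16, -2).

v_3 = (19, 16, -2)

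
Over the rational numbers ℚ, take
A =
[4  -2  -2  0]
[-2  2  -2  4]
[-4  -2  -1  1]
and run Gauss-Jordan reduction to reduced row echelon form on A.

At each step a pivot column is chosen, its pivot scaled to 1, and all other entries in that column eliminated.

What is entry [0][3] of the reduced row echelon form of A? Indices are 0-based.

M[0][3] = -4/15

pivot(0,0)=4: scale R0 → (1, -1/2, -1/2, 0)
  clear (1,0): R1 −= (-2)R0 → (0, 1, -3, 4)
  clear (2,0): R2 −= (-4)R0 → (0, -4, -3, 1)
pivot(1,1)=1: scale R1 → (0, 1, -3, 4)
  clear (0,1): R0 −= (-1/2)R1 → (1, 0, -2, 2)
  clear (2,1): R2 −= (-4)R1 → (0, 0, -15, 17)
pivot(2,2)=-15: scale R2 → (0, 0, 1, -17/15)
  clear (0,2): R0 −= (-2)R2 → (1, 0, 0, -4/15)
  clear (1,2): R1 −= (-3)R2 → (0, 1, 0, 3/5)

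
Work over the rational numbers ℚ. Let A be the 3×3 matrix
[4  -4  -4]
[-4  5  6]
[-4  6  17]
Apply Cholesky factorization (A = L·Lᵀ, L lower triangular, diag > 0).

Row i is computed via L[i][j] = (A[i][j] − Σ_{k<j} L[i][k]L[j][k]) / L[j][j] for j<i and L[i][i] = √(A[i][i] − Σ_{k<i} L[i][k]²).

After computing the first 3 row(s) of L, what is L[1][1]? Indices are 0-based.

Step 1: L[0][0] = √(4) = 2.
  L[1][0] = (-4) / L[0][0] = -2.
Step 2: L[1][1] = √(1) = 1.
  L[2][0] = (-4) / L[0][0] = -2.
  L[2][1] = (2) / L[1][1] = 2.
Step 3: L[2][2] = √(9) = 3.

L[1][1] = 1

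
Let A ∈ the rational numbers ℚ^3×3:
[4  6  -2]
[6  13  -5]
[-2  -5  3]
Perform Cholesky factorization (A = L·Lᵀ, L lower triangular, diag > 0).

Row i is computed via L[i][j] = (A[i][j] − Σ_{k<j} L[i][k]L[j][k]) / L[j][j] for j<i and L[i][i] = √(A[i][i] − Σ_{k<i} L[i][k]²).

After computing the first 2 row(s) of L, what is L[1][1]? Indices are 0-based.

L[1][1] = 2

Step 1: L[0][0] = √(4) = 2.
  L[1][0] = (6) / L[0][0] = 3.
Step 2: L[1][1] = √(4) = 2.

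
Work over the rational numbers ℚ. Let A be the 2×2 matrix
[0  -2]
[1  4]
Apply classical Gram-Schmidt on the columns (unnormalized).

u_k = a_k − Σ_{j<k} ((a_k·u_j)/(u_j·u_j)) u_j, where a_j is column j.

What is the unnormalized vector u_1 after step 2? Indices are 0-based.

u_1 = (-2, 0)

Step 1: u_0 = a_0 = (0, 1).
Step 2: u_1 = a_1 − (4)·u_0 = (-2, 0).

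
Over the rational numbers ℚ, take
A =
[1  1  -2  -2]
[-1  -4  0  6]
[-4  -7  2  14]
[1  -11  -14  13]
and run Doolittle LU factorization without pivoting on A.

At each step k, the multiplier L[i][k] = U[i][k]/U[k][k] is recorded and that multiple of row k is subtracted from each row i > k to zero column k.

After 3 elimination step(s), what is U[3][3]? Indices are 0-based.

U[3][3] = -3

Step 1: pivot at (0,0) is 1.
  row1 ← row1 − (-1)·row0  ⇒  L[1][0]=-1, U row1=(0, -3, -2, 4)
  row2 ← row2 − (-4)·row0  ⇒  L[2][0]=-4, U row2=(0, -3, -6, 6)
  row3 ← row3 − (1)·row0  ⇒  L[3][0]=1, U row3=(0, -12, -12, 15)
Step 2: pivot at (1,1) is -3.
  row2 ← row2 − (1)·row1  ⇒  L[2][1]=1, U row2=(0, 0, -4, 2)
  row3 ← row3 − (4)·row1  ⇒  L[3][1]=4, U row3=(0, 0, -4, -1)
Step 3: pivot at (2,2) is -4.
  row3 ← row3 − (1)·row2  ⇒  L[3][2]=1, U row3=(0, 0, 0, -3)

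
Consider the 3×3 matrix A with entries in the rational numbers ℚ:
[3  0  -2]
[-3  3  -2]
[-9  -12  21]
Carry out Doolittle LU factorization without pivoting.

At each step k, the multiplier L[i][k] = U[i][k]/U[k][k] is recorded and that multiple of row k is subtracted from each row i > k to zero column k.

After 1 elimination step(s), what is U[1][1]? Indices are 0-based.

U[1][1] = 3

[col 0] pivot 3
  R1 -= -1*R0 → (0, 3, -4)  (L[1][0] := -1)
  R2 -= -3*R0 → (0, -12, 15)  (L[2][0] := -3)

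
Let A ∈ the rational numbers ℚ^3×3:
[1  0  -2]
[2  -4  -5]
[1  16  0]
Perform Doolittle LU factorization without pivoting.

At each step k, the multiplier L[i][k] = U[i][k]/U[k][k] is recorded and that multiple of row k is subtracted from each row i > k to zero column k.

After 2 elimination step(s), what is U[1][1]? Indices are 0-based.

[col 0] pivot 1
  R1 -= 2*R0 → (0, -4, -1)  (L[1][0] := 2)
  R2 -= 1*R0 → (0, 16, 2)  (L[2][0] := 1)
[col 1] pivot -4
  R2 -= -4*R1 → (0, 0, -2)  (L[2][1] := -4)

U[1][1] = -4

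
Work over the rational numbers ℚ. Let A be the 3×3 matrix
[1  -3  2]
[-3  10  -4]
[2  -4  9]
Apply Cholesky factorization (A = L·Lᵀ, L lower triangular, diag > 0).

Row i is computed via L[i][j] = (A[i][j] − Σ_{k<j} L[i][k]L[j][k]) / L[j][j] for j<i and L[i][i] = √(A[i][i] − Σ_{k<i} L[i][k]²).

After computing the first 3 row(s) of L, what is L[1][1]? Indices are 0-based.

L[1][1] = 1

Step 1: L[0][0] = √(1) = 1.
  L[1][0] = (-3) / L[0][0] = -3.
Step 2: L[1][1] = √(1) = 1.
  L[2][0] = (2) / L[0][0] = 2.
  L[2][1] = (2) / L[1][1] = 2.
Step 3: L[2][2] = √(1) = 1.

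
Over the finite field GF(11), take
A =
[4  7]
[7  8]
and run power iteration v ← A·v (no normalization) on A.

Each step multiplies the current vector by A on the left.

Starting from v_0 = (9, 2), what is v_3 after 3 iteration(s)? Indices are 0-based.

v_0 = (9, 2).
v_1 = A·v_0 = (6, 2).
v_2 = A·v_1 = (5, 3).
v_3 = A·v_2 = (8, 4).

v_3 = (8, 4)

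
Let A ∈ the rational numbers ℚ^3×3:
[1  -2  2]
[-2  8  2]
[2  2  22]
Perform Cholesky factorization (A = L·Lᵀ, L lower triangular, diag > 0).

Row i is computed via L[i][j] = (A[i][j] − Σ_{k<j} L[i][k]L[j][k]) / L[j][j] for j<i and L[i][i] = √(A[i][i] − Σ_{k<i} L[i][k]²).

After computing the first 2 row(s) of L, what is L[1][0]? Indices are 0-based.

Step 1: L[0][0] = √(1) = 1.
  L[1][0] = (-2) / L[0][0] = -2.
Step 2: L[1][1] = √(4) = 2.

L[1][0] = -2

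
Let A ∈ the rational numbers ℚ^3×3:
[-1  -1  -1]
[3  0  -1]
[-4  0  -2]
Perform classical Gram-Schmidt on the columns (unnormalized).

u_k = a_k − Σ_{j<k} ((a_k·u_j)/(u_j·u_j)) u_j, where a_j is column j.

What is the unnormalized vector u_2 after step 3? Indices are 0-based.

Step 1: u_0 = a_0 = (-1, 3, -4).
Step 2: u_1 = a_1 − (1/26)·u_0 = (-25/26, -3/26, 2/13).
Step 3: u_2 = a_2 − (3/13)·u_0 − (4/5)·u_1 = (0, -8/5, -6/5).

u_2 = (0, -8/5, -6/5)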